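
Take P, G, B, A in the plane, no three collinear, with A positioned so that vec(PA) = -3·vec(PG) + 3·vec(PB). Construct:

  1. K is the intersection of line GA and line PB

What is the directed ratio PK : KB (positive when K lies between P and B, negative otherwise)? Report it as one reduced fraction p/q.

Set P = (0, 0), G = (1, 0), B = (0, 1), A = (-3, 3); any affine frame gives the same invariant.
1. K is the intersection of line GA and line PB ⇒ K = (0, 3/4)
K = P + t·(B−P) with t = 3/4, so PK:KB = t:(1−t) = 3/4:1/4

PK:KB = 3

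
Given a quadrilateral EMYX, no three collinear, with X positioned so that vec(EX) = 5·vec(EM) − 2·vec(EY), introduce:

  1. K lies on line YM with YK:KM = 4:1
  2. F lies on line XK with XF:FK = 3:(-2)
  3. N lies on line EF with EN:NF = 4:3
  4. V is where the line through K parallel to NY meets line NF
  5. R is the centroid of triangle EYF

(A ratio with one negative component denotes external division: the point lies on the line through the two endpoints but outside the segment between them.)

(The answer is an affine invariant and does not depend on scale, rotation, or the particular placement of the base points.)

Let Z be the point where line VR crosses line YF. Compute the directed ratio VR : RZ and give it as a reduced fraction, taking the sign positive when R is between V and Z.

Assign E = (0, 0), M = (1, 0), Y = (0, 1), X = (5, -2) — the answer is frame-independent, so this choice is without loss of generality.
1. K lies on line YM with YK:KM = 4:1 ⇒ K = (4/5, 1/5)
2. F lies on line XK with XF:FK = 3:(-2) ⇒ F = (-38/5, 23/5)
3. N lies on line EF with EN:NF = 4:3 ⇒ N = (-152/35, 92/35)
4. V is where the line through K parallel to NY meets line NF ⇒ V = (-76/35, 46/35)
5. R is the centroid of triangle EYF ⇒ R = (-38/15, 28/15)
line VR meets YF at Z = (-57/20, 47/20)
R = V + t·(Z−V) with t = 8/15, so VR:RZ = 8/15:7/15

VR:RZ = 8/7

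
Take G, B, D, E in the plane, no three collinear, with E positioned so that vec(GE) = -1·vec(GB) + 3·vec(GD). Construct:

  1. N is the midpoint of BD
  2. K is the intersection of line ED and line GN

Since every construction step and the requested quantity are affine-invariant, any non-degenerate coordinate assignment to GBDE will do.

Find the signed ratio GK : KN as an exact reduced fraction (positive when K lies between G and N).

GK:KN = 2

Assign G = (0, 0), B = (1, 0), D = (0, 1), E = (-1, 3) — the answer is frame-independent, so this choice is without loss of generality.
1. N is the midpoint of BD ⇒ N = (1/2, 1/2)
2. K is the intersection of line ED and line GN ⇒ K = (1/3, 1/3)
K = G + t·(N−G) with t = 2/3, so GK:KN = t:(1−t) = 2/3:1/3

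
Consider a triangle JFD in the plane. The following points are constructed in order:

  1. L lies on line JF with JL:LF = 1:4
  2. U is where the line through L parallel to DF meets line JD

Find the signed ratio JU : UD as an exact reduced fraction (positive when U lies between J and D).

JU:UD = 1/4

Set J = (0, 0), F = (1, 0), D = (0, 1); any affine frame gives the same invariant.
1. L lies on line JF with JL:LF = 1:4 ⇒ L = (1/5, 0)
2. U is where the line through L parallel to DF meets line JD ⇒ U = (0, 1/5)
U = J + t·(D−J) with t = 1/5, so JU:UD = t:(1−t) = 1/5:4/5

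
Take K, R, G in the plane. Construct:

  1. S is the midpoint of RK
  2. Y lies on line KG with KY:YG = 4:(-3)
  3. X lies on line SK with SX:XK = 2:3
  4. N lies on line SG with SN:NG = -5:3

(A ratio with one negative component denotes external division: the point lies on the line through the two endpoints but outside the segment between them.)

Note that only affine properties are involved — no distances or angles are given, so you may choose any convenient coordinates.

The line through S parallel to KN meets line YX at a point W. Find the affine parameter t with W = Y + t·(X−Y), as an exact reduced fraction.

t = 7/9

Assign K = (0, 0), R = (1, 0), G = (0, 1) — the answer is frame-independent, so this choice is without loss of generality.
1. S is the midpoint of RK ⇒ S = (1/2, 0)
2. Y lies on line KG with KY:YG = 4:(-3) ⇒ Y = (0, 4)
3. X lies on line SK with SX:XK = 2:3 ⇒ X = (3/10, 0)
4. N lies on line SG with SN:NG = -5:3 ⇒ N = (-3/4, 5/2)
through S parallel to KN: direction (-3/4, 5/2); meets YX at W = (7/30, 8/9)
W = Y + t·(X−Y) with t = 7/9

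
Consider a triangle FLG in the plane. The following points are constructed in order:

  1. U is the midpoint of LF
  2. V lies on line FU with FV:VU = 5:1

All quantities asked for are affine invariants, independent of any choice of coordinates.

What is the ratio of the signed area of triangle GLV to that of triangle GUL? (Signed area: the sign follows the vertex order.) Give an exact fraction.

Set F = (0, 0), L = (1, 0), G = (0, 1); any affine frame gives the same invariant.
1. U is the midpoint of LF ⇒ U = (1/2, 0)
2. V lies on line FU with FV:VU = 5:1 ⇒ V = (5/12, 0)
2·[GLV] = -7/12, 2·[GUL] = 1/2
[GLV]:[GUL] = -7/12:1/2 = -7/6

[GLV]:[GUL] = -7/6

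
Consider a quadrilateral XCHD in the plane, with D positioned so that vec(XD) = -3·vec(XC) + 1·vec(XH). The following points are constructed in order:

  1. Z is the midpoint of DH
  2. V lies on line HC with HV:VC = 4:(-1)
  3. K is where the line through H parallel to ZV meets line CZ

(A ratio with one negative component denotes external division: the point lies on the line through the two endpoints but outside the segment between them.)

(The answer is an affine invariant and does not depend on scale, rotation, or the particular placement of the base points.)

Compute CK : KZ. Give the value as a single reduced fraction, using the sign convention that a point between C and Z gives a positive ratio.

CK:KZ = -3/4

Assign X = (0, 0), C = (1, 0), H = (0, 1), D = (-3, 1) — the answer is frame-independent, so this choice is without loss of generality.
1. Z is the midpoint of DH ⇒ Z = (-3/2, 1)
2. V lies on line HC with HV:VC = 4:(-1) ⇒ V = (4/3, -1/3)
3. K is where the line through H parallel to ZV meets line CZ ⇒ K = (17/2, -3)
K = C + t·(Z−C) with t = -3, so CK:KZ = t:(1−t) = -3:4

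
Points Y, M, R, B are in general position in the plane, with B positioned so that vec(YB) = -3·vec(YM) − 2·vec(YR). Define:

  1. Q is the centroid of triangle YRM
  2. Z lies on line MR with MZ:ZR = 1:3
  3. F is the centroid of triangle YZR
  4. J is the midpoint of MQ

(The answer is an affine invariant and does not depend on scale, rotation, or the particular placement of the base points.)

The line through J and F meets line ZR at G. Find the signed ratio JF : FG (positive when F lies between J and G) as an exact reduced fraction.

Set Y = (0, 0), M = (1, 0), R = (0, 1), B = (-3, -2); any affine frame gives the same invariant.
1. Q is the centroid of triangle YRM ⇒ Q = (1/3, 1/3)
2. Z lies on line MR with MZ:ZR = 1:3 ⇒ Z = (3/4, 1/4)
3. F is the centroid of triangle YZR ⇒ F = (1/4, 5/12)
4. J is the midpoint of MQ ⇒ J = (2/3, 1/6)
line JF meets ZR at G = (13/12, -1/12)
F = J + t·(G−J) with t = -1, so JF:FG = -1:2

JF:FG = -1/2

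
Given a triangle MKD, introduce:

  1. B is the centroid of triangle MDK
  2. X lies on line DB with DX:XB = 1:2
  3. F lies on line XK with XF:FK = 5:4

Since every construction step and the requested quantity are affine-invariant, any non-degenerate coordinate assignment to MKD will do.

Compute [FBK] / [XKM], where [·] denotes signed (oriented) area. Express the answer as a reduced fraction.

Work in coordinates with M = (0, 0), K = (1, 0), D = (0, 1).
1. B is the centroid of triangle MDK ⇒ B = (1/3, 1/3)
2. X lies on line DB with DX:XB = 1:2 ⇒ X = (1/9, 7/9)
3. F lies on line XK with XF:FK = 5:4 ⇒ F = (49/81, 28/81)
2·[FBK] = 8/81, 2·[XKM] = -7/9
[FBK]:[XKM] = 8/81:-7/9 = -8/63

[FBK]:[XKM] = -8/63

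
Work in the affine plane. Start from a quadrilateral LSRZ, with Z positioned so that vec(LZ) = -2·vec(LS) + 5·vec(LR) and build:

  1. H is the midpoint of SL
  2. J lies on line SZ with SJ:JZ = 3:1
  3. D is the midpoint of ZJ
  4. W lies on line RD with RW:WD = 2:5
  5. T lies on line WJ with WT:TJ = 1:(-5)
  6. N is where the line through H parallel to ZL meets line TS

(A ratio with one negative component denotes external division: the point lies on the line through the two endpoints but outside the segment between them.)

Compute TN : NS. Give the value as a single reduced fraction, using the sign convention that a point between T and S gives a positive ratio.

TN:NS = 9/28

Work in coordinates with L = (0, 0), S = (1, 0), R = (0, 1), Z = (-2, 5).
1. H is the midpoint of SL ⇒ H = (1/2, 0)
2. J lies on line SZ with SJ:JZ = 3:1 ⇒ J = (-5/4, 15/4)
3. D is the midpoint of ZJ ⇒ D = (-13/8, 35/8)
4. W lies on line RD with RW:WD = 2:5 ⇒ W = (-13/28, 55/28)
5. T lies on line WJ with WT:TJ = 1:(-5) ⇒ T = (-15/56, 85/56)
6. N is where the line through H parallel to ZL meets line TS ⇒ N = (3/74, 85/74)
N = T + t·(S−T) with t = 9/37, so TN:NS = t:(1−t) = 9/37:28/37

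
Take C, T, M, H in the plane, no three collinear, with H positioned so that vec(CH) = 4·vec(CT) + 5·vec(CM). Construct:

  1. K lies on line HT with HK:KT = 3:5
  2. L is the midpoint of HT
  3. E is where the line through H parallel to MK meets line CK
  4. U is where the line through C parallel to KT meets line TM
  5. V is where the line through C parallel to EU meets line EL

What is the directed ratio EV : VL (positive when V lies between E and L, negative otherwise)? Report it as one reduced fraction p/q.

Set C = (0, 0), T = (1, 0), M = (0, 1), H = (4, 5); any affine frame gives the same invariant.
1. K lies on line HT with HK:KT = 3:5 ⇒ K = (23/8, 25/8)
2. L is the midpoint of HT ⇒ L = (5/2, 5/2)
3. E is where the line through H parallel to MK meets line CK ⇒ E = (47/8, 1175/184)
4. U is where the line through C parallel to KT meets line TM ⇒ U = (3/8, 5/8)
5. V is where the line through C parallel to EU meets line EL ⇒ V = (517/142, 12455/3266)
V = E + t·(L−E) with t = 47/71, so EV:VL = t:(1−t) = 47/71:24/71

EV:VL = 47/24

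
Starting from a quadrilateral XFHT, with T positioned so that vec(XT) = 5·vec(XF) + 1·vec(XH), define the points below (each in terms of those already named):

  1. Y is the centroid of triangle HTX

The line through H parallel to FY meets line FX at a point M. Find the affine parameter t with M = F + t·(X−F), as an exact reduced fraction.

Set X = (0, 0), F = (1, 0), H = (0, 1), T = (5, 1); any affine frame gives the same invariant.
1. Y is the centroid of triangle HTX ⇒ Y = (5/3, 2/3)
through H parallel to FY: direction (2/3, 2/3); meets FX at M = (-1, 0)
M = F + t·(X−F) with t = 2

t = 2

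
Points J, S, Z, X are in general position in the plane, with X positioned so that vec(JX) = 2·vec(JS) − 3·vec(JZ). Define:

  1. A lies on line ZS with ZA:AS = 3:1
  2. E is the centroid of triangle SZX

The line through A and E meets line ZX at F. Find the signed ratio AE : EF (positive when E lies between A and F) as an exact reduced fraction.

AE:EF = 5/4

Choose coordinates J = (0, 0), S = (1, 0), Z = (0, 1), X = (2, -3).
1. A lies on line ZS with ZA:AS = 3:1 ⇒ A = (3/4, 1/4)
2. E is the centroid of triangle SZX ⇒ E = (1, -2/3)
line AE meets ZX at F = (6/5, -7/5)
E = A + t·(F−A) with t = 5/9, so AE:EF = 5/9:4/9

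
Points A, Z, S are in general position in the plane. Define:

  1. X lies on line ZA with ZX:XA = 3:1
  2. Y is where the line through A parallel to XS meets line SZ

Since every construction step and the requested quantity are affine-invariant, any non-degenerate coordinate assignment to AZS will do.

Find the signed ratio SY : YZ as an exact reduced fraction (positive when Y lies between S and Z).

Set A = (0, 0), Z = (1, 0), S = (0, 1); any affine frame gives the same invariant.
1. X lies on line ZA with ZX:XA = 3:1 ⇒ X = (1/4, 0)
2. Y is where the line through A parallel to XS meets line SZ ⇒ Y = (-1/3, 4/3)
Y = S + t·(Z−S) with t = -1/3, so SY:YZ = t:(1−t) = -1/3:4/3

SY:YZ = -1/4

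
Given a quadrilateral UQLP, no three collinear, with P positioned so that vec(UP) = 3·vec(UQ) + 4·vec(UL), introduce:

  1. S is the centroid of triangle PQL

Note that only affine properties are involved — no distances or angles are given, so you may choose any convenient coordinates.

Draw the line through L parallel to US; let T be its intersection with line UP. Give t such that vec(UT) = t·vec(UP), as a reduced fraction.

t = 4

Work in coordinates with U = (0, 0), Q = (1, 0), L = (0, 1), P = (3, 4).
1. S is the centroid of triangle PQL ⇒ S = (4/3, 5/3)
through L parallel to US: direction (4/3, 5/3); meets UP at T = (12, 16)
T = U + t·(P−U) with t = 4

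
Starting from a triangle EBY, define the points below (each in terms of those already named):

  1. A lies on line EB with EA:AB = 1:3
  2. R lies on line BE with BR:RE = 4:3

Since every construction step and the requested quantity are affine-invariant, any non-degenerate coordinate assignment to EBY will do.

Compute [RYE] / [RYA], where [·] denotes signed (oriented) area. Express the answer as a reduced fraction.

Choose coordinates E = (0, 0), B = (1, 0), Y = (0, 1).
1. A lies on line EB with EA:AB = 1:3 ⇒ A = (1/4, 0)
2. R lies on line BE with BR:RE = 4:3 ⇒ R = (3/7, 0)
2·[RYE] = 3/7, 2·[RYA] = 5/28
[RYE]:[RYA] = 3/7:5/28 = 12/5

[RYE]:[RYA] = 12/5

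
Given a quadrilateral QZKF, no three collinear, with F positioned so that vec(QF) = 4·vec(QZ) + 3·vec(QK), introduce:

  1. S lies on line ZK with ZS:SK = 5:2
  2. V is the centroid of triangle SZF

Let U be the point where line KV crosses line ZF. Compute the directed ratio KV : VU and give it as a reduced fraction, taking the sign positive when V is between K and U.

Set Q = (0, 0), Z = (1, 0), K = (0, 1), F = (4, 3); any affine frame gives the same invariant.
1. S lies on line ZK with ZS:SK = 5:2 ⇒ S = (2/7, 5/7)
2. V is the centroid of triangle SZF ⇒ V = (37/21, 26/21)
line KV meets ZF at U = (37/16, 21/16)
V = K + t·(U−K) with t = 16/21, so KV:VU = 16/21:5/21

KV:VU = 16/5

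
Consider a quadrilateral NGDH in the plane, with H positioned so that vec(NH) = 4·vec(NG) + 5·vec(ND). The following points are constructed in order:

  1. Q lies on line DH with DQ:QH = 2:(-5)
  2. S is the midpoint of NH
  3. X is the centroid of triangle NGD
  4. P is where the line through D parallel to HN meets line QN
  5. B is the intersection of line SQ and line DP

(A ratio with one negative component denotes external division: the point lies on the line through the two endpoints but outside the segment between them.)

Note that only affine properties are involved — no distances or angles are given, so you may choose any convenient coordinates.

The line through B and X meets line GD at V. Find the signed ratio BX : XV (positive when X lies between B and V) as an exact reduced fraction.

BX:XV = 22/5

Choose coordinates N = (0, 0), G = (1, 0), D = (0, 1), H = (4, 5).
1. Q lies on line DH with DQ:QH = 2:(-5) ⇒ Q = (-8/3, -5/3)
2. S is the midpoint of NH ⇒ S = (2, 5/2)
3. X is the centroid of triangle NGD ⇒ X = (1/3, 1/3)
4. P is where the line through D parallel to HN meets line QN ⇒ P = (-8/5, -1)
5. B is the intersection of line SQ and line DP ⇒ B = (-4/5, 0)
line BX meets GD at V = (13/22, 9/22)
X = B + t·(V−B) with t = 22/27, so BX:XV = 22/27:5/27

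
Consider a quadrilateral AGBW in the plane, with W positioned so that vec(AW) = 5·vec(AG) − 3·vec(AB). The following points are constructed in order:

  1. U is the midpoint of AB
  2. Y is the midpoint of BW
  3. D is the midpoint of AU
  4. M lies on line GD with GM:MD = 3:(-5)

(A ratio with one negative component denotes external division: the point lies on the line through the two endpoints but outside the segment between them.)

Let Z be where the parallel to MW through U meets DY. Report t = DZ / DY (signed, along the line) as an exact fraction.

t = 2/11

Choose coordinates A = (0, 0), G = (1, 0), B = (0, 1), W = (5, -3).
1. U is the midpoint of AB ⇒ U = (0, 1/2)
2. Y is the midpoint of BW ⇒ Y = (5/2, -1)
3. D is the midpoint of AU ⇒ D = (0, 1/4)
4. M lies on line GD with GM:MD = 3:(-5) ⇒ M = (5/2, -3/8)
through U parallel to MW: direction (5/2, -21/8); meets DY at Z = (5/11, 1/44)
Z = D + t·(Y−D) with t = 2/11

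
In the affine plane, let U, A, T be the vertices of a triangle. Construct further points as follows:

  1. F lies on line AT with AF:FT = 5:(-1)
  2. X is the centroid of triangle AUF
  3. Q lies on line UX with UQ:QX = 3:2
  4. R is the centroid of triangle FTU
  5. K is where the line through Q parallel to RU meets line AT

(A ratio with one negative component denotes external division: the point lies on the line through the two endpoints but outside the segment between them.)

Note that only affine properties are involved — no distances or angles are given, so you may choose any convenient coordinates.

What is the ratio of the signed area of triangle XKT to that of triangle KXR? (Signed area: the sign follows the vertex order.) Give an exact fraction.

Assign U = (0, 0), A = (1, 0), T = (0, 1) — the answer is frame-independent, so this choice is without loss of generality.
1. F lies on line AT with AF:FT = 5:(-1) ⇒ F = (-1/4, 5/4)
2. X is the centroid of triangle AUF ⇒ X = (1/4, 5/12)
3. Q lies on line UX with UQ:QX = 3:2 ⇒ Q = (3/20, 1/4)
4. R is the centroid of triangle FTU ⇒ R = (-1/12, 3/4)
5. K is where the line through Q parallel to RU meets line AT ⇒ K = (3/40, 37/40)
2·[XKT] = 1/40, 2·[KXR] = -1/9
[XKT]:[KXR] = 1/40:-1/9 = -9/40

[XKT]:[KXR] = -9/40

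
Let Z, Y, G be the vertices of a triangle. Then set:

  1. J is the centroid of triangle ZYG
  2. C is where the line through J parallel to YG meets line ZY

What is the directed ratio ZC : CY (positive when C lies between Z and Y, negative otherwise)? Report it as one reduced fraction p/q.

Assign Z = (0, 0), Y = (1, 0), G = (0, 1) — the answer is frame-independent, so this choice is without loss of generality.
1. J is the centroid of triangle ZYG ⇒ J = (1/3, 1/3)
2. C is where the line through J parallel to YG meets line ZY ⇒ C = (2/3, 0)
C = Z + t·(Y−Z) with t = 2/3, so ZC:CY = t:(1−t) = 2/3:1/3

ZC:CY = 2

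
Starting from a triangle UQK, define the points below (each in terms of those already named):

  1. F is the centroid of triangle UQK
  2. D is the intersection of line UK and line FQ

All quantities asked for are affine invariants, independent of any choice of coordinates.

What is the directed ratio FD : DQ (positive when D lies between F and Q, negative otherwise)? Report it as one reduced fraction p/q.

FD:DQ = -1/3

Choose coordinates U = (0, 0), Q = (1, 0), K = (0, 1).
1. F is the centroid of triangle UQK ⇒ F = (1/3, 1/3)
2. D is the intersection of line UK and line FQ ⇒ D = (0, 1/2)
D = F + t·(Q−F) with t = -1/2, so FD:DQ = t:(1−t) = -1/2:3/2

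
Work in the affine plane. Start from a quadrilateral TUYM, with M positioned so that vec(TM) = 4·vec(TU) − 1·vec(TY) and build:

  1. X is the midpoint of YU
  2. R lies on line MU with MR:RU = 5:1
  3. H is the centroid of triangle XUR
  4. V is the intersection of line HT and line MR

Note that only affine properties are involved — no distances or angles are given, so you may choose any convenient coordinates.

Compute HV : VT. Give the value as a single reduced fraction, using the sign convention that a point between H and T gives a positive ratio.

Set T = (0, 0), U = (1, 0), Y = (0, 1), M = (4, -1); any affine frame gives the same invariant.
1. X is the midpoint of YU ⇒ X = (1/2, 1/2)
2. R lies on line MU with MR:RU = 5:1 ⇒ R = (3/2, -1/6)
3. H is the centroid of triangle XUR ⇒ H = (1, 1/9)
4. V is the intersection of line HT and line MR ⇒ V = (3/4, 1/12)
V = H + t·(T−H) with t = 1/4, so HV:VT = t:(1−t) = 1/4:3/4

HV:VT = 1/3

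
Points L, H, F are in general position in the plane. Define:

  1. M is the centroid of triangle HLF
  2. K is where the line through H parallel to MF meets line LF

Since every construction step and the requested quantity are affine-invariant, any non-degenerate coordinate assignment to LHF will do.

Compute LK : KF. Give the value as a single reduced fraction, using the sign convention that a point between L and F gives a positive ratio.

Set L = (0, 0), H = (1, 0), F = (0, 1); any affine frame gives the same invariant.
1. M is the centroid of triangle HLF ⇒ M = (1/3, 1/3)
2. K is where the line through H parallel to MF meets line LF ⇒ K = (0, 2)
K = L + t·(F−L) with t = 2, so LK:KF = t:(1−t) = 2:-1

LK:KF = -2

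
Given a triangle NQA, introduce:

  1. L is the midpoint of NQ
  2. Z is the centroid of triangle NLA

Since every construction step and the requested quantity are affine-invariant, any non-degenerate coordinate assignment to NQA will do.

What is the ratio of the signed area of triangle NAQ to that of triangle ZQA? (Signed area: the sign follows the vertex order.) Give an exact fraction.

Choose coordinates N = (0, 0), Q = (1, 0), A = (0, 1).
1. L is the midpoint of NQ ⇒ L = (1/2, 0)
2. Z is the centroid of triangle NLA ⇒ Z = (1/6, 1/3)
2·[NAQ] = -1, 2·[ZQA] = 1/2
[NAQ]:[ZQA] = -1:1/2 = -2

[NAQ]:[ZQA] = -2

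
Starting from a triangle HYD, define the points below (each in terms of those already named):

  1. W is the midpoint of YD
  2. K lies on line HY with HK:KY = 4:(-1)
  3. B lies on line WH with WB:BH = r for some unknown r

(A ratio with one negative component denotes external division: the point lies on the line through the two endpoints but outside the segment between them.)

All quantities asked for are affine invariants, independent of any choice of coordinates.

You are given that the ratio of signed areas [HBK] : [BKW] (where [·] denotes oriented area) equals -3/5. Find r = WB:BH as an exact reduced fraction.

Choose coordinates H = (0, 0), Y = (1, 0), D = (0, 1).
1. W is the midpoint of YD ⇒ W = (1/2, 1/2)
2. K lies on line HY with HK:KY = 4:(-1) ⇒ K = (4/3, 0)
3. With WB:BH = r, write λ = r/(r+1) so B = W + λ·(H−W); B is affine-linear in λ
Every point depending on B is an affine combination of B and λ-independent points, so each such coordinate is linear in λ; the λ² term in each signed area is a multiple of (H−W)×(H−W) = 0, so 2·[HBK] and 2·[BKW] are each linear in λ. Evaluating at λ=0 and λ=1:
  2·[HBK] = 2/3·λ − 2/3,   2·[BKW] = 2/3·λ
So [HBK]:[BKW] = (2/3·λ − 2/3) / (2/3·λ). Setting this equal to -3/5:
  2/3·λ − 2/3 = -3/5·(2/3·λ)  ⇒  λ = 5/8
Then r = λ/(1−λ) = (5/8)/(3/8) = 5/3. Check: with r = 5/3, B = (3/16, 3/16) and [HBK]:[BKW] = -3/5 as required.

r = 5/3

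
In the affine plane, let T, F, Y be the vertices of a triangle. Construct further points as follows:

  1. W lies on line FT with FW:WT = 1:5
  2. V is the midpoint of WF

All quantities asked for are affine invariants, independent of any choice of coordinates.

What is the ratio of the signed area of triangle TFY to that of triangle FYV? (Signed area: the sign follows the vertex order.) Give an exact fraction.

[TFY]:[FYV] = 12

Assign T = (0, 0), F = (1, 0), Y = (0, 1) — the answer is frame-independent, so this choice is without loss of generality.
1. W lies on line FT with FW:WT = 1:5 ⇒ W = (5/6, 0)
2. V is the midpoint of WF ⇒ V = (11/12, 0)
2·[TFY] = 1, 2·[FYV] = 1/12
[TFY]:[FYV] = 1:1/12 = 12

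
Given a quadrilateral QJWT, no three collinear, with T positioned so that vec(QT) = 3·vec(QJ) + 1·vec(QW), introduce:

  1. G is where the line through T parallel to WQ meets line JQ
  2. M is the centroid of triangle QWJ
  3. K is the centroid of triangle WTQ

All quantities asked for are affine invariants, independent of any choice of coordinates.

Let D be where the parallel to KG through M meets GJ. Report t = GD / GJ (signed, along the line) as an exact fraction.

Choose coordinates Q = (0, 0), J = (1, 0), W = (0, 1), T = (3, 1).
1. G is where the line through T parallel to WQ meets line JQ ⇒ G = (3, 0)
2. M is the centroid of triangle QWJ ⇒ M = (1/3, 1/3)
3. K is the centroid of triangle WTQ ⇒ K = (1, 2/3)
through M parallel to KG: direction (2, -2/3); meets GJ at D = (4/3, 0)
D = G + t·(J−G) with t = 5/6

t = 5/6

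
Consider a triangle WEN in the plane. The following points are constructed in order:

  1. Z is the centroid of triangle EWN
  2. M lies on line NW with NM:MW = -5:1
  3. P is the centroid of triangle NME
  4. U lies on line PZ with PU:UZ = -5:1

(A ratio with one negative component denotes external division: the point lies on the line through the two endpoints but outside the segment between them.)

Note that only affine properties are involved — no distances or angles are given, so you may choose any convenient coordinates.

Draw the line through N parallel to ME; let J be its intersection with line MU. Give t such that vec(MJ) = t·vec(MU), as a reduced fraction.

Choose coordinates W = (0, 0), E = (1, 0), N = (0, 1).
1. Z is the centroid of triangle EWN ⇒ Z = (1/3, 1/3)
2. M lies on line NW with NM:MW = -5:1 ⇒ M = (0, -1/4)
3. P is the centroid of triangle NME ⇒ P = (1/3, 1/4)
4. U lies on line PZ with PU:UZ = -5:1 ⇒ U = (1/3, 17/48)
through N parallel to ME: direction (1, 1/4); meets MU at J = (4/5, 6/5)
J = M + t·(U−M) with t = 12/5

t = 12/5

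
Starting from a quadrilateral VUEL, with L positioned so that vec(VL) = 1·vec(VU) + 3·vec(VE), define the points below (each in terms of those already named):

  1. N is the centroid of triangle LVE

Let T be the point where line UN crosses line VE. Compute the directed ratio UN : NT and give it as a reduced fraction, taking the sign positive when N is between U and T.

Assign V = (0, 0), U = (1, 0), E = (0, 1), L = (1, 3) — the answer is frame-independent, so this choice is without loss of generality.
1. N is the centroid of triangle LVE ⇒ N = (1/3, 4/3)
line UN meets VE at T = (0, 2)
N = U + t·(T−U) with t = 2/3, so UN:NT = 2/3:1/3

UN:NT = 2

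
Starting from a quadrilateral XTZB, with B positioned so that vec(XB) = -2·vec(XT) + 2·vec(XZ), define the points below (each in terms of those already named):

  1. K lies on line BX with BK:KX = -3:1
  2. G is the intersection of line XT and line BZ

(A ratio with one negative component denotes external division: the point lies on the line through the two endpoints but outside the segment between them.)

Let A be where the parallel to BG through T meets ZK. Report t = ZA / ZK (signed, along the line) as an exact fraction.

t = 1/3

Assign X = (0, 0), T = (1, 0), Z = (0, 1), B = (-2, 2) — the answer is frame-independent, so this choice is without loss of generality.
1. K lies on line BX with BK:KX = -3:1 ⇒ K = (1, -1)
2. G is the intersection of line XT and line BZ ⇒ G = (2, 0)
through T parallel to BG: direction (4, -2); meets ZK at A = (1/3, 1/3)
A = Z + t·(K−Z) with t = 1/3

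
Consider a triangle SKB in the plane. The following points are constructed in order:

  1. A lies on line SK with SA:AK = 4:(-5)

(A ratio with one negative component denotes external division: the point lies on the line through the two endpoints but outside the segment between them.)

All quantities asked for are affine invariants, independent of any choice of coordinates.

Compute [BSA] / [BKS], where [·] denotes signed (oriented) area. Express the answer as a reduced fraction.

Set S = (0, 0), K = (1, 0), B = (0, 1); any affine frame gives the same invariant.
1. A lies on line SK with SA:AK = 4:(-5) ⇒ A = (-4, 0)
2·[BSA] = -4, 2·[BKS] = -1
[BSA]:[BKS] = -4:-1 = 4

[BSA]:[BKS] = 4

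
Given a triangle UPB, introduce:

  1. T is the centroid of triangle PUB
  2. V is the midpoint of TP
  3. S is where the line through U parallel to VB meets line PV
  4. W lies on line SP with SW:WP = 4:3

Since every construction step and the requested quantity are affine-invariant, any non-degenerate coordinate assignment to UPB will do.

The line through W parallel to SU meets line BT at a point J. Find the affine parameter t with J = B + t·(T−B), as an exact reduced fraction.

t = 8/7

Set U = (0, 0), P = (1, 0), B = (0, 1); any affine frame gives the same invariant.
1. T is the centroid of triangle PUB ⇒ T = (1/3, 1/3)
2. V is the midpoint of TP ⇒ V = (2/3, 1/6)
3. S is where the line through U parallel to VB meets line PV ⇒ S = (-2/3, 5/6)
4. W lies on line SP with SW:WP = 4:3 ⇒ W = (2/7, 5/14)
through W parallel to SU: direction (2/3, -5/6); meets BT at J = (8/21, 5/21)
J = B + t·(T−B) with t = 8/7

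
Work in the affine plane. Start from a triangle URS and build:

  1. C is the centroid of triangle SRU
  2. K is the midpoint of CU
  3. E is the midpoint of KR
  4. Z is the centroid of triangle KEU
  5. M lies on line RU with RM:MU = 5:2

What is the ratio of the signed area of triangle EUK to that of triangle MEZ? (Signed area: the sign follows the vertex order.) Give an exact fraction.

Choose coordinates U = (0, 0), R = (1, 0), S = (0, 1).
1. C is the centroid of triangle SRU ⇒ C = (1/3, 1/3)
2. K is the midpoint of CU ⇒ K = (1/6, 1/6)
3. E is the midpoint of KR ⇒ E = (7/12, 1/12)
4. Z is the centroid of triangle KEU ⇒ Z = (1/4, 1/12)
5. M lies on line RU with RM:MU = 5:2 ⇒ M = (2/7, 0)
2·[EUK] = -1/12, 2·[MEZ] = 1/36
[EUK]:[MEZ] = -1/12:1/36 = -3

[EUK]:[MEZ] = -3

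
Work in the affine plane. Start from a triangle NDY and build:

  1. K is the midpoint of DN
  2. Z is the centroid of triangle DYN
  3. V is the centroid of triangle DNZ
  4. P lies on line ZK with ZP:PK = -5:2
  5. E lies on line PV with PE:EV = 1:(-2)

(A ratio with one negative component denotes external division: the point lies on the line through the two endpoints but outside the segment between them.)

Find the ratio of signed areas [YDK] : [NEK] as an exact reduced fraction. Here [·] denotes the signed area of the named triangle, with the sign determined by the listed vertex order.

[YDK]:[NEK] = -9/5

Choose coordinates N = (0, 0), D = (1, 0), Y = (0, 1).
1. K is the midpoint of DN ⇒ K = (1/2, 0)
2. Z is the centroid of triangle DYN ⇒ Z = (1/3, 1/3)
3. V is the centroid of triangle DNZ ⇒ V = (4/9, 1/9)
4. P lies on line ZK with ZP:PK = -5:2 ⇒ P = (11/18, -2/9)
5. E lies on line PV with PE:EV = 1:(-2) ⇒ E = (7/9, -5/9)
2·[YDK] = -1/2, 2·[NEK] = 5/18
[YDK]:[NEK] = -1/2:5/18 = -9/5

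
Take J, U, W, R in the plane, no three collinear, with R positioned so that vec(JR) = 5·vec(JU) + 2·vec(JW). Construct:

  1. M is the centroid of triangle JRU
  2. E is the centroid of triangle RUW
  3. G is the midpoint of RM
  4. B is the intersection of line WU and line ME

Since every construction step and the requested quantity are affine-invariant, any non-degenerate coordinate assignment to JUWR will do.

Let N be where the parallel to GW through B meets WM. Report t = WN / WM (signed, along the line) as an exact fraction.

Set J = (0, 0), U = (1, 0), W = (0, 1), R = (5, 2); any affine frame gives the same invariant.
1. M is the centroid of triangle JRU ⇒ M = (2, 2/3)
2. E is the centroid of triangle RUW ⇒ E = (2, 1)
3. G is the midpoint of RM ⇒ G = (7/2, 4/3)
4. B is the intersection of line WU and line ME ⇒ B = (2, -1)
through B parallel to GW: direction (-7/2, -1/3); meets WM at N = (92/11, -13/33)
N = W + t·(M−W) with t = 46/11

t = 46/11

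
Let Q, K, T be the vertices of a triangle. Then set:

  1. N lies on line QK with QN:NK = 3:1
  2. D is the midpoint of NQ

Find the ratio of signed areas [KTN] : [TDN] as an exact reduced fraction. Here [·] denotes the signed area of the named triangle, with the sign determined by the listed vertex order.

[KTN]:[TDN] = 2/3

Work in coordinates with Q = (0, 0), K = (1, 0), T = (0, 1).
1. N lies on line QK with QN:NK = 3:1 ⇒ N = (3/4, 0)
2. D is the midpoint of NQ ⇒ D = (3/8, 0)
2·[KTN] = 1/4, 2·[TDN] = 3/8
[KTN]:[TDN] = 1/4:3/8 = 2/3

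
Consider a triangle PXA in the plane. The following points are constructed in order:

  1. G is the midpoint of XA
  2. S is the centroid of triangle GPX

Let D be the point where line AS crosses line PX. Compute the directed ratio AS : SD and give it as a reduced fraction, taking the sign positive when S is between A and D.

Set P = (0, 0), X = (1, 0), A = (0, 1); any affine frame gives the same invariant.
1. G is the midpoint of XA ⇒ G = (1/2, 1/2)
2. S is the centroid of triangle GPX ⇒ S = (1/2, 1/6)
line AS meets PX at D = (3/5, 0)
S = A + t·(D−A) with t = 5/6, so AS:SD = 5/6:1/6

AS:SD = 5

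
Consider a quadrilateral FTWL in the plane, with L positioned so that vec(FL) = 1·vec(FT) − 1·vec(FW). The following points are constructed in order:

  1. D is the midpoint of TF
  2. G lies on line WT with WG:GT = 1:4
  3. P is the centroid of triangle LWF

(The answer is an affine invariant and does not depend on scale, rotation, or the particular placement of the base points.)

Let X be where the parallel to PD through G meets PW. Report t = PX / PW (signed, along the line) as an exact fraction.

Assign F = (0, 0), T = (1, 0), W = (0, 1), L = (1, -1) — the answer is frame-independent, so this choice is without loss of generality.
1. D is the midpoint of TF ⇒ D = (1/2, 0)
2. G lies on line WT with WG:GT = 1:4 ⇒ G = (1/5, 4/5)
3. P is the centroid of triangle LWF ⇒ P = (1/3, 0)
through G parallel to PD: direction (1/6, 0); meets PW at X = (1/15, 4/5)
X = P + t·(W−P) with t = 4/5

t = 4/5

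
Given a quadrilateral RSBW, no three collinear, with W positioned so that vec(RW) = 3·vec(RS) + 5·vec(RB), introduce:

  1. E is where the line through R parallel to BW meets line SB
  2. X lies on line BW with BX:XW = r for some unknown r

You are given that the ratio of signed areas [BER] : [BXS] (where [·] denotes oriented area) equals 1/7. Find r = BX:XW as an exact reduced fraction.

Set R = (0, 0), S = (1, 0), B = (0, 1), W = (3, 5); any affine frame gives the same invariant.
1. E is where the line through R parallel to BW meets line SB ⇒ E = (3/7, 4/7)
2. With BX:XW = r, write λ = r/(r+1) so X = B + λ·(W−B); X is affine-linear in λ
Every point depending on X is an affine combination of X and λ-independent points, so each such coordinate is linear in λ; the λ² term in each signed area is a multiple of (W−B)×(W−B) = 0, so 2·[BER] and 2·[BXS] are each linear in λ. Evaluating at λ=0 and λ=1:
  2·[BER] = -3/7,   2·[BXS] = -7·λ
So [BER]:[BXS] = (-3/7) / (-7·λ). Setting this equal to 1/7:
  -3/7 = 1/7·(-7·λ)  ⇒  λ = 3/7
Then r = λ/(1−λ) = (3/7)/(4/7) = 3/4. Check: with r = 3/4, X = (9/7, 19/7) and [BER]:[BXS] = 1/7 as required.

r = 3/4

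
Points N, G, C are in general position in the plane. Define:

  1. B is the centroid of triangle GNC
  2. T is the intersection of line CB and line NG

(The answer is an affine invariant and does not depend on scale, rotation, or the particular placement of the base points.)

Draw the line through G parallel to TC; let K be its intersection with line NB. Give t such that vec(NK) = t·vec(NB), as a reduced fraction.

Work in coordinates with N = (0, 0), G = (1, 0), C = (0, 1).
1. B is the centroid of triangle GNC ⇒ B = (1/3, 1/3)
2. T is the intersection of line CB and line NG ⇒ T = (1/2, 0)
through G parallel to TC: direction (-1/2, 1); meets NB at K = (2/3, 2/3)
K = N + t·(B−N) with t = 2

t = 2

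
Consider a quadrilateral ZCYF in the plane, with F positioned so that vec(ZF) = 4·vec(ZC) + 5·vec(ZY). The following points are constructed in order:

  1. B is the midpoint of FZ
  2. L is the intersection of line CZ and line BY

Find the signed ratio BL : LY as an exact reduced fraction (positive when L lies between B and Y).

Work in coordinates with Z = (0, 0), C = (1, 0), Y = (0, 1), F = (4, 5).
1. B is the midpoint of FZ ⇒ B = (2, 5/2)
2. L is the intersection of line CZ and line BY ⇒ L = (-4/3, 0)
L = B + t·(Y−B) with t = 5/3, so BL:LY = t:(1−t) = 5/3:-2/3

BL:LY = -5/2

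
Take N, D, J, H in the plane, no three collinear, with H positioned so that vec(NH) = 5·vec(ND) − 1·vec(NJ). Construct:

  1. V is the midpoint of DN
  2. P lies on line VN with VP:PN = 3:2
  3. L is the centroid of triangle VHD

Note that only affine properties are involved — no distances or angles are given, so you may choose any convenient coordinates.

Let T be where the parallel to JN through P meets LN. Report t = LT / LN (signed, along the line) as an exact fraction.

Set N = (0, 0), D = (1, 0), J = (0, 1), H = (5, -1); any affine frame gives the same invariant.
1. V is the midpoint of DN ⇒ V = (1/2, 0)
2. P lies on line VN with VP:PN = 3:2 ⇒ P = (1/5, 0)
3. L is the centroid of triangle VHD ⇒ L = (13/6, -1/3)
through P parallel to JN: direction (0, -1); meets LN at T = (1/5, -2/65)
T = L + t·(N−L) with t = 59/65

t = 59/65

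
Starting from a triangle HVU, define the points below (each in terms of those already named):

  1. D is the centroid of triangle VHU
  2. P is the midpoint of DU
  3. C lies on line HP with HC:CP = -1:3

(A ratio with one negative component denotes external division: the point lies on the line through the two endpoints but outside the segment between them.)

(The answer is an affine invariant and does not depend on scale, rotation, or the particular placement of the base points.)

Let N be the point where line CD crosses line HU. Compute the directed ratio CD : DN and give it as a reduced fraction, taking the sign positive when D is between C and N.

Choose coordinates H = (0, 0), V = (1, 0), U = (0, 1).
1. D is the centroid of triangle VHU ⇒ D = (1/3, 1/3)
2. P is the midpoint of DU ⇒ P = (1/6, 2/3)
3. C lies on line HP with HC:CP = -1:3 ⇒ C = (-1/12, -1/3)
line CD meets HU at N = (0, -1/5)
D = C + t·(N−C) with t = 5, so CD:DN = 5:-4

CD:DN = -5/4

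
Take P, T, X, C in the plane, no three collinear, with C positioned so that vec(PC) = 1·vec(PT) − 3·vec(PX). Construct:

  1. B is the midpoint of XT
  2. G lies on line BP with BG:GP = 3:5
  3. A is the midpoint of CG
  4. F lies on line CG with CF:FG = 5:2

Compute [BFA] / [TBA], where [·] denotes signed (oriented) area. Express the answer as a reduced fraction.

[BFA]:[TBA] = 4/21

Set P = (0, 0), T = (1, 0), X = (0, 1), C = (1, -3); any affine frame gives the same invariant.
1. B is the midpoint of XT ⇒ B = (1/2, 1/2)
2. G lies on line BP with BG:GP = 3:5 ⇒ G = (5/16, 5/16)
3. A is the midpoint of CG ⇒ A = (21/32, -43/32)
4. F lies on line CG with CF:FG = 5:2 ⇒ F = (57/112, -71/112)
2·[BFA] = 9/56, 2·[TBA] = 27/32
[BFA]:[TBA] = 9/56:27/32 = 4/21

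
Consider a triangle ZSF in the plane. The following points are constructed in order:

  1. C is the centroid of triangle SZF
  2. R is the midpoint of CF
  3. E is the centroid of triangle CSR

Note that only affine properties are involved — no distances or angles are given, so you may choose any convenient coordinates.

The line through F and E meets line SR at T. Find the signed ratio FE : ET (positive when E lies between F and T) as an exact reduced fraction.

FE:ET = -4

Work in coordinates with Z = (0, 0), S = (1, 0), F = (0, 1).
1. C is the centroid of triangle SZF ⇒ C = (1/3, 1/3)
2. R is the midpoint of CF ⇒ R = (1/6, 2/3)
3. E is the centroid of triangle CSR ⇒ E = (1/2, 1/3)
line FE meets SR at T = (3/8, 1/2)
E = F + t·(T−F) with t = 4/3, so FE:ET = 4/3:-1/3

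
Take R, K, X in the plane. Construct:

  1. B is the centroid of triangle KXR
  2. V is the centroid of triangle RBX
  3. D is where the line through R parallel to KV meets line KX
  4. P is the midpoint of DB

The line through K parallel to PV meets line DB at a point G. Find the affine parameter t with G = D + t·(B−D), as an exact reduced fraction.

t = 5/2

Assign R = (0, 0), K = (1, 0), X = (0, 1) — the answer is frame-independent, so this choice is without loss of generality.
1. B is the centroid of triangle KXR ⇒ B = (1/3, 1/3)
2. V is the centroid of triangle RBX ⇒ V = (1/9, 4/9)
3. D is where the line through R parallel to KV meets line KX ⇒ D = (2, -1)
4. P is the midpoint of DB ⇒ P = (7/6, -1/3)
through K parallel to PV: direction (-19/18, 7/9); meets DB at G = (-13/6, 7/3)
G = D + t·(B−D) with t = 5/2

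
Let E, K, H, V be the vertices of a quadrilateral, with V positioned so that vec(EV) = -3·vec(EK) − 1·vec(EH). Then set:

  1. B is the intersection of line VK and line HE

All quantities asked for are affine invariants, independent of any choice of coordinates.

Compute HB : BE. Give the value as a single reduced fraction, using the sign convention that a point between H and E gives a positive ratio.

HB:BE = -5

Assign E = (0, 0), K = (1, 0), H = (0, 1), V = (-3, -1) — the answer is frame-independent, so this choice is without loss of generality.
1. B is the intersection of line VK and line HE ⇒ B = (0, -1/4)
B = H + t·(E−H) with t = 5/4, so HB:BE = t:(1−t) = 5/4:-1/4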